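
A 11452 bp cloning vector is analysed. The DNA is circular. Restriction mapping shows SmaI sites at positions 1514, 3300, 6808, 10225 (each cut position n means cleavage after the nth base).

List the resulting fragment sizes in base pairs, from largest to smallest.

3508, 3417, 2741, 1786 bp

Circular molecule, 4 cuts → 4 fragments:
  3300 − 1514 = 1786 bp
  6808 − 3300 = 3508 bp
  10225 − 6808 = 3417 bp
  wrap: 11452 − 10225 + 1514 = 2741 bp
Sorted largest to smallest: 3508, 3417, 2741, 1786 bp.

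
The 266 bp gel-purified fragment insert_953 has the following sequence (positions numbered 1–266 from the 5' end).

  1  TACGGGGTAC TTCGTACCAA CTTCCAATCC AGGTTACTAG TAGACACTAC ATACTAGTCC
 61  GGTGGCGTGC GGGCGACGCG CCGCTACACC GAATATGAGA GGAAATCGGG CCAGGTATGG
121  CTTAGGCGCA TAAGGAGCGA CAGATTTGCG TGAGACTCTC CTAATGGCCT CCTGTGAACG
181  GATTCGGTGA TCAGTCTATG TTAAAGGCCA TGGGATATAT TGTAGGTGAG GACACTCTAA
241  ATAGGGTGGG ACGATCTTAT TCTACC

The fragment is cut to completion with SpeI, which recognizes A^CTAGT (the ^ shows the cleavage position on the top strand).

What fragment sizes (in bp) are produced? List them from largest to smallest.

213, 36, 17 bp

SpeI sites (ACTAGT) start at positions 36, 53.
SpeI cuts after the first base of each site, so after positions 36, 53.
Linear molecule, 2 cuts → 3 fragments:
  1–36 → 36 bp
  37–53 → 17 bp
  54–266 → 213 bp
Sorted largest to smallest: 213, 36, 17 bp.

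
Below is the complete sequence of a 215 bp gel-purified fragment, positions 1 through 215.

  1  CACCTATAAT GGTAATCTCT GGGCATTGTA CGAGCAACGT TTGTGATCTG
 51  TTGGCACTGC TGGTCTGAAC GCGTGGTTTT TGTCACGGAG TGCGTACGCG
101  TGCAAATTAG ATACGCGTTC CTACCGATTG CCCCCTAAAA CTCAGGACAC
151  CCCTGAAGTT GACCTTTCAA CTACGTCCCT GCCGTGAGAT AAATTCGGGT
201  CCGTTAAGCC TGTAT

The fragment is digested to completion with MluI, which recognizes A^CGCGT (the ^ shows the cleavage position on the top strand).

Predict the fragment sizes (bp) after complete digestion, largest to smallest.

102, 69, 27, 17 bp

MluI sites (ACGCGT) start at positions 69, 96, 113.
MluI cuts after the first base of each site, so after positions 69, 96, 113.
Linear molecule, 3 cuts → 4 fragments:
  1–69 → 69 bp
  70–96 → 27 bp
  97–113 → 17 bp
  114–215 → 102 bp
Sorted largest to smallest: 102, 69, 27, 17 bp.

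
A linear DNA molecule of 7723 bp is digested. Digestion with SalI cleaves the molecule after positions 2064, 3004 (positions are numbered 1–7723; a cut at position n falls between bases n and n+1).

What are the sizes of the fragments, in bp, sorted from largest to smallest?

Linear molecule, 2 cuts → 3 fragments:
  2064 − 0 = 2064 bp
  3004 − 2064 = 940 bp
  7723 − 3004 = 4719 bp
Sorted largest to smallest: 4719, 2064, 940 bp.

4719, 2064, 940 bp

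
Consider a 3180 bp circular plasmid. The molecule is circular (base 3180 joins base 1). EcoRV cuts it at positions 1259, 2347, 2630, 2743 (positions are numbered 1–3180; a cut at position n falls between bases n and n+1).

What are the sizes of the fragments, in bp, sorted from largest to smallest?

1696, 1088, 283, 113 bp

Circular molecule, 4 cuts → 4 fragments:
  2347 − 1259 = 1088 bp
  2630 − 2347 = 283 bp
  2743 − 2630 = 113 bp
  wrap: 3180 − 2743 + 1259 = 1696 bp
Sorted largest to smallest: 1696, 1088, 283, 113 bp.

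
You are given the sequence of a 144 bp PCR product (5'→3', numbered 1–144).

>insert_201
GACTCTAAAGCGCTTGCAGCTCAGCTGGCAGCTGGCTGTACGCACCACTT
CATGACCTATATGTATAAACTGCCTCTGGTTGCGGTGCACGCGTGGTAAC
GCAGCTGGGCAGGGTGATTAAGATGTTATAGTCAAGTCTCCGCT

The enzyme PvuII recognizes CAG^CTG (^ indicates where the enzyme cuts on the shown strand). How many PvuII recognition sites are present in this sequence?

CAGCTG occurs starting at positions 22, 29, 102.
PvuII cuts at 3 sites.

3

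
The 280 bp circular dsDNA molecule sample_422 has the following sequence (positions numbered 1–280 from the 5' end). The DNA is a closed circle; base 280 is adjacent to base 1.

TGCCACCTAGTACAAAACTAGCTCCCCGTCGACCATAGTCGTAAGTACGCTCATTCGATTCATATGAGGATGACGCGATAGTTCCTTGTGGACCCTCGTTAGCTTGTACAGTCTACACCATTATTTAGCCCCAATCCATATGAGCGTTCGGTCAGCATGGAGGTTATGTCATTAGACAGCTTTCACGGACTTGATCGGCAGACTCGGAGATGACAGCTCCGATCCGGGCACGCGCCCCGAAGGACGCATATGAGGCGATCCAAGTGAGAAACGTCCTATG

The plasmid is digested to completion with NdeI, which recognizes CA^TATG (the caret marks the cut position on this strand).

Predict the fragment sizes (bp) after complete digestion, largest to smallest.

NdeI sites (CATATG) start at positions 61, 137, 247.
NdeI cuts after base 2 of each site, so after positions 62, 138, 248.
Circular molecule, 3 cuts → 3 fragments:
  63–138 → 76 bp
  139–248 → 110 bp
  249–280 then 1–62 → 32 + 62 = 94 bp
Sorted largest to smallest: 110, 94, 76 bp.

110, 94, 76 bp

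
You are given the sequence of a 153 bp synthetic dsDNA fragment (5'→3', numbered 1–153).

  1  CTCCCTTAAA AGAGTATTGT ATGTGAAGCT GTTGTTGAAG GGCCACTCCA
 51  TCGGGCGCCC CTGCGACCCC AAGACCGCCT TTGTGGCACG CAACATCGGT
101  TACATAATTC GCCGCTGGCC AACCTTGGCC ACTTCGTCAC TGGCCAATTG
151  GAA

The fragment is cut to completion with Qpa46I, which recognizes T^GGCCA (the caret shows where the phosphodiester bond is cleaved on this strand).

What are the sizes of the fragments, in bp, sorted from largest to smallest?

116, 15, 12, 10 bp

Qpa46I sites (TGGCCA) start at positions 116, 126, 141.
Qpa46I cuts after the first base of each site, so after positions 116, 126, 141.
Linear molecule, 3 cuts → 4 fragments:
  1–116 → 116 bp
  117–126 → 10 bp
  127–141 → 15 bp
  142–153 → 12 bp
Sorted largest to smallest: 116, 15, 12, 10 bp.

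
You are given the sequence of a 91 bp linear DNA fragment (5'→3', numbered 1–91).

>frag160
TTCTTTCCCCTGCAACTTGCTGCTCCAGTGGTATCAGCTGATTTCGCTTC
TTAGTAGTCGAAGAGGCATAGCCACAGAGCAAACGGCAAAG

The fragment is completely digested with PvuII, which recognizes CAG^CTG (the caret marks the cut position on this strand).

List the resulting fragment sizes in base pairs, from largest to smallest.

The PvuII site (CAGCTG) starts at position 35.
PvuII cuts after base 3 of each site, so after position 37.
Linear molecule, 1 cut → 2 fragments:
  1–37 → 37 bp
  38–91 → 54 bp
Sorted largest to smallest: 54, 37 bp.

54, 37 bp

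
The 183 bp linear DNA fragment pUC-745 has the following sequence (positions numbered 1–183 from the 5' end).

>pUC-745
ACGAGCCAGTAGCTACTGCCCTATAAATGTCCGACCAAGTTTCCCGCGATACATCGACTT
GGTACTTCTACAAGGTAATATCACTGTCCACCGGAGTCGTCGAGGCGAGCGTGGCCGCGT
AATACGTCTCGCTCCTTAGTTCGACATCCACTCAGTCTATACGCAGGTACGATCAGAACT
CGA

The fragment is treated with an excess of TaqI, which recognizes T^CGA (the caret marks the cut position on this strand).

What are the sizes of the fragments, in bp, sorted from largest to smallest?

TaqI sites (TCGA) start at positions 54, 100, 141, 180.
TaqI cuts after the first base of each site, so after positions 54, 100, 141, 180.
Linear molecule, 4 cuts → 5 fragments:
  1–54 → 54 bp
  55–100 → 46 bp
  101–141 → 41 bp
  142–180 → 39 bp
  181–183 → 3 bp
Sorted largest to smallest: 54, 46, 41, 39, 3 bp.

54, 46, 41, 39, 3 bp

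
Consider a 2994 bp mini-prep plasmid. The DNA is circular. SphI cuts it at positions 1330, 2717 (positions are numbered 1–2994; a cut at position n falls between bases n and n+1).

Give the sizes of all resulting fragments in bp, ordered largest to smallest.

1607, 1387 bp

Circular molecule, 2 cuts → 2 fragments:
  2717 − 1330 = 1387 bp
  wrap: 2994 − 2717 + 1330 = 1607 bp
Sorted largest to smallest: 1607, 1387 bp.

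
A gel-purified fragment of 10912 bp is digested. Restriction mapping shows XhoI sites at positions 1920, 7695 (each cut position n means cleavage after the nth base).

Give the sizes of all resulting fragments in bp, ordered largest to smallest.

Linear molecule, 2 cuts → 3 fragments:
  1920 − 0 = 1920 bp
  7695 − 1920 = 5775 bp
  10912 − 7695 = 3217 bp
Sorted largest to smallest: 5775, 3217, 1920 bp.

5775, 3217, 1920 bp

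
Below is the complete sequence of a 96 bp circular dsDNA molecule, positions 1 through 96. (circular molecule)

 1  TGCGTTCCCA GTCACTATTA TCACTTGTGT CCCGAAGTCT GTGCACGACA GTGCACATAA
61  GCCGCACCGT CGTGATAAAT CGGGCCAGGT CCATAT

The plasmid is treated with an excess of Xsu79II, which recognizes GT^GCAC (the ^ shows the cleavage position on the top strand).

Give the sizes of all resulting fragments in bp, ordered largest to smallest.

86, 10 bp

Xsu79II sites (GTGCAC) start at positions 41, 51.
Xsu79II cuts after base 2 of each site, so after positions 42, 52.
Circular molecule, 2 cuts → 2 fragments:
  43–52 → 10 bp
  53–96 then 1–42 → 44 + 42 = 86 bp
Sorted largest to smallest: 86, 10 bp.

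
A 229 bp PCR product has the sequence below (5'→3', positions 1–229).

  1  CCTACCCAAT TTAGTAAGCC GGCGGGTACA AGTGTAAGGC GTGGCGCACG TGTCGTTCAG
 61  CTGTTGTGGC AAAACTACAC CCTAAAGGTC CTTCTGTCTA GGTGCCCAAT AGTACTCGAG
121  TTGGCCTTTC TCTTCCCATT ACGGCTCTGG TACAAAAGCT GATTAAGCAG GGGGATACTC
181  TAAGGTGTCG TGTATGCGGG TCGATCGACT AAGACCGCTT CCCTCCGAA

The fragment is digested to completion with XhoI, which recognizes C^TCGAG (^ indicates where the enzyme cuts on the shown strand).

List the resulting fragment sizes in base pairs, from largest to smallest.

The XhoI site (CTCGAG) starts at position 115.
XhoI cuts after the first base of each site, so after position 115.
Linear molecule, 1 cut → 2 fragments:
  1–115 → 115 bp
  116–229 → 114 bp
Sorted largest to smallest: 115, 114 bp.

115, 114 bp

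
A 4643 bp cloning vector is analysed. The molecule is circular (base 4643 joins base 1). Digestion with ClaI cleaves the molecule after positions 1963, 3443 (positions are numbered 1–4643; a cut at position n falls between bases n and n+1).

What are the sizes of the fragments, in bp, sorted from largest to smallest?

3163, 1480 bp

Circular molecule, 2 cuts → 2 fragments:
  3443 − 1963 = 1480 bp
  wrap: 4643 − 3443 + 1963 = 3163 bp
Sorted largest to smallest: 3163, 1480 bp.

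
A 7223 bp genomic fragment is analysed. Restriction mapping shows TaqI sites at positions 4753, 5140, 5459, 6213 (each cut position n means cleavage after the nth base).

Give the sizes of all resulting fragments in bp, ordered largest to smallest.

4753, 1010, 754, 387, 319 bp

Linear molecule, 4 cuts → 5 fragments:
  4753 − 0 = 4753 bp
  5140 − 4753 = 387 bp
  5459 − 5140 = 319 bp
  6213 − 5459 = 754 bp
  7223 − 6213 = 1010 bp
Sorted largest to smallest: 4753, 1010, 754, 387, 319 bp.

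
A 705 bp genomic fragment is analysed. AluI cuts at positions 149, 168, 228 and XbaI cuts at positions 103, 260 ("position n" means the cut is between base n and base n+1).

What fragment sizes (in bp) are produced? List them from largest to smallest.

Combined cut positions (sorted): 103, 149, 168, 228, 260.
Linear molecule, 5 cuts → 6 fragments:
  103 − 0 = 103 bp
  149 − 103 = 46 bp
  168 − 149 = 19 bp
  228 − 168 = 60 bp
  260 − 228 = 32 bp
  705 − 260 = 445 bp
Sorted largest to smallest: 445, 103, 60, 46, 32, 19 bp.

445, 103, 60, 46, 32, 19 bp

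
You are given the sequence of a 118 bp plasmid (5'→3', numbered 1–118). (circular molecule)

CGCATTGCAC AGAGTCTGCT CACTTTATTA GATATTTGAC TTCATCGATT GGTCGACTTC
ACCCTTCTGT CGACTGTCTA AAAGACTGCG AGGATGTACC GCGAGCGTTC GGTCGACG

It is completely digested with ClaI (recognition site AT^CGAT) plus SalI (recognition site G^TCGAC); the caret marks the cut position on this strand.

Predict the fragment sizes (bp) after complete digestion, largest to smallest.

51, 43, 17, 7 bp

The ClaI site (ATCGAT) starts at position 44.
ClaI cuts after base 2 of each site, so after position 45.
SalI sites (GTCGAC) start at positions 52, 69, 112.
SalI cuts after the first base of each site, so after positions 52, 69, 112.
Combined cut positions: 45, 52, 69, 112.
Circular molecule, 4 cuts → 4 fragments:
  46–52 → 7 bp
  53–69 → 17 bp
  70–112 → 43 bp
  113–118 then 1–45 → 6 + 45 = 51 bp
Sorted largest to smallest: 51, 43, 17, 7 bp.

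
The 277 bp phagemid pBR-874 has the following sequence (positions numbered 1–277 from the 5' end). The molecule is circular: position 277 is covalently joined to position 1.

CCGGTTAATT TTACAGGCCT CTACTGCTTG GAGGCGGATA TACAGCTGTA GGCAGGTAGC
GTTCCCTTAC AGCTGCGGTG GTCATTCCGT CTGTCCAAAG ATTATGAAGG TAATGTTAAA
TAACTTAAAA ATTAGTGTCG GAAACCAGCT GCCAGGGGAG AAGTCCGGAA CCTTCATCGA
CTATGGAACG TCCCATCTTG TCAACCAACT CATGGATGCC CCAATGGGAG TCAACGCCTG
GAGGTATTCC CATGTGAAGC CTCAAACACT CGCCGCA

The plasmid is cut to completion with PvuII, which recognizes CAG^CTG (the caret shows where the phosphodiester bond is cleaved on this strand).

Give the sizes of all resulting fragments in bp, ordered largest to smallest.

174, 76, 27 bp

PvuII sites (CAGCTG) start at positions 43, 70, 146.
PvuII cuts after base 3 of each site, so after positions 45, 72, 148.
Circular molecule, 3 cuts → 3 fragments:
  46–72 → 27 bp
  73–148 → 76 bp
  149–277 then 1–45 → 129 + 45 = 174 bp
Sorted largest to smallest: 174, 76, 27 bp.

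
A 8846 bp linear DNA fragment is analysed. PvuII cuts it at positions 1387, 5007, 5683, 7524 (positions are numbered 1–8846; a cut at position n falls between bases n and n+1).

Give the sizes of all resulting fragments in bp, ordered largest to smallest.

3620, 1841, 1387, 1322, 676 bp

Linear molecule, 4 cuts → 5 fragments:
  1387 − 0 = 1387 bp
  5007 − 1387 = 3620 bp
  5683 − 5007 = 676 bp
  7524 − 5683 = 1841 bp
  8846 − 7524 = 1322 bp
Sorted largest to smallest: 3620, 1841, 1387, 1322, 676 bp.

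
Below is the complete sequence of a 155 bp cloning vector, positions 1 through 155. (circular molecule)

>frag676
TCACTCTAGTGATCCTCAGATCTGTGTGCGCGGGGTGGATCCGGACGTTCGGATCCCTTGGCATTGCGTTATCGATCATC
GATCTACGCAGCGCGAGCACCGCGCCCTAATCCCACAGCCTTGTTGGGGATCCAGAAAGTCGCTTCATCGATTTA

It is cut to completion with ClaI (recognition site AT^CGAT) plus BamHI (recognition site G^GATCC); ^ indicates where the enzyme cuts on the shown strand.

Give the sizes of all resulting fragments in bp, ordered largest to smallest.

49, 44, 21, 20, 14, 7 bp

ClaI sites (ATCGAT) start at positions 71, 78, 147.
ClaI cuts after base 2 of each site, so after positions 72, 79, 148.
BamHI sites (GGATCC) start at positions 37, 51, 128.
BamHI cuts after the first base of each site, so after positions 37, 51, 128.
Combined cut positions: 37, 51, 72, 79, 128, 148.
Circular molecule, 6 cuts → 6 fragments:
  38–51 → 14 bp
  52–72 → 21 bp
  73–79 → 7 bp
  80–128 → 49 bp
  129–148 → 20 bp
  149–155 then 1–37 → 7 + 37 = 44 bp
Sorted largest to smallest: 49, 44, 21, 20, 14, 7 bp.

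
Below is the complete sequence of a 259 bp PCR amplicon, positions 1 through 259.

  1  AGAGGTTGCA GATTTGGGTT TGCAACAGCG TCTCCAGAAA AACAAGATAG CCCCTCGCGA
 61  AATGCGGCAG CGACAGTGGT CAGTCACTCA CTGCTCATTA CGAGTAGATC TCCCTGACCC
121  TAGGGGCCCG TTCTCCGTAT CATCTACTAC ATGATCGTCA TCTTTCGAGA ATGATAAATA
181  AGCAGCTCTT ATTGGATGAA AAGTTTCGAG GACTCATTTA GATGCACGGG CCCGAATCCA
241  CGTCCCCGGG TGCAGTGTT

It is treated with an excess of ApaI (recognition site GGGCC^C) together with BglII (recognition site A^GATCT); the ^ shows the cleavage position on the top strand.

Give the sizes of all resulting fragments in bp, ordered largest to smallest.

106, 104, 27, 22 bp

ApaI sites (GGGCCC) start at positions 124, 228.
ApaI cuts after base 5 of each site (before the last base), so after positions 128, 232.
The BglII site (AGATCT) starts at position 106.
BglII cuts after the first base of each site, so after position 106.
Combined cut positions: 106, 128, 232.
Linear molecule, 3 cuts → 4 fragments:
  1–106 → 106 bp
  107–128 → 22 bp
  129–232 → 104 bp
  233–259 → 27 bp
Sorted largest to smallest: 106, 104, 27, 22 bp.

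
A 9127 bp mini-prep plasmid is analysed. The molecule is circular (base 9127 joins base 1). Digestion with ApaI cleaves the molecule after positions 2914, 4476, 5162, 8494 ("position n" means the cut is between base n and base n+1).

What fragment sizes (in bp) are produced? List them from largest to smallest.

3547, 3332, 1562, 686 bp

Circular molecule, 4 cuts → 4 fragments:
  4476 − 2914 = 1562 bp
  5162 − 4476 = 686 bp
  8494 − 5162 = 3332 bp
  wrap: 9127 − 8494 + 2914 = 3547 bp
Sorted largest to smallest: 3547, 3332, 1562, 686 bp.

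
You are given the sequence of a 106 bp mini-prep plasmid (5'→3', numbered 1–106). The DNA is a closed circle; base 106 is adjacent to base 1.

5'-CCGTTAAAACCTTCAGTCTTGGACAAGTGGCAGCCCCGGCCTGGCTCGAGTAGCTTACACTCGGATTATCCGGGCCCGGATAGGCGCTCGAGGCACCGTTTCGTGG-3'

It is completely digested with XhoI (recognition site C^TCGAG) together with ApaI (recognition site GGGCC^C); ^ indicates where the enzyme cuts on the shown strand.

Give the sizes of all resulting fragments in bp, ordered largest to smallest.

64, 31, 11 bp

XhoI sites (CTCGAG) start at positions 45, 87.
XhoI cuts after the first base of each site, so after positions 45, 87.
The ApaI site (GGGCCC) starts at position 72.
ApaI cuts after base 5 of each site (before the last base), so after position 76.
Combined cut positions: 45, 76, 87.
Circular molecule, 3 cuts → 3 fragments:
  46–76 → 31 bp
  77–87 → 11 bp
  88–106 then 1–45 → 19 + 45 = 64 bp
Sorted largest to smallest: 64, 31, 11 bp.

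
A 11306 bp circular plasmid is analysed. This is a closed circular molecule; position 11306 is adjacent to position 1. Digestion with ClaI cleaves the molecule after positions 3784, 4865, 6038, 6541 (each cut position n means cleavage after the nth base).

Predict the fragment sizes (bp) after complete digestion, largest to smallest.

8549, 1173, 1081, 503 bp

Circular molecule, 4 cuts → 4 fragments:
  4865 − 3784 = 1081 bp
  6038 − 4865 = 1173 bp
  6541 − 6038 = 503 bp
  wrap: 11306 − 6541 + 3784 = 8549 bp
Sorted largest to smallest: 8549, 1173, 1081, 503 bp.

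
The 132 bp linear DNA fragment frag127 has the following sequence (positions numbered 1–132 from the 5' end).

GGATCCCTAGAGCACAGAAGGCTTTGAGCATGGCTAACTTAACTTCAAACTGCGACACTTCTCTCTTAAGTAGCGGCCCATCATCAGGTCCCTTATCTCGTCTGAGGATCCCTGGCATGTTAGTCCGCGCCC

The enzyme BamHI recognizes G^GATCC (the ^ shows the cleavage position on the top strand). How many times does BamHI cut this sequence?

2

GGATCC occurs starting at positions 1, 106.
BamHI cuts at 2 sites.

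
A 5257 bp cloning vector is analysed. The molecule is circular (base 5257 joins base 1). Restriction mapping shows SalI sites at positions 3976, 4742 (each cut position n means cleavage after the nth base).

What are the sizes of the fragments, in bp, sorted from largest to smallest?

Circular molecule, 2 cuts → 2 fragments:
  4742 − 3976 = 766 bp
  wrap: 5257 − 4742 + 3976 = 4491 bp
Sorted largest to smallest: 4491, 766 bp.

4491, 766 bp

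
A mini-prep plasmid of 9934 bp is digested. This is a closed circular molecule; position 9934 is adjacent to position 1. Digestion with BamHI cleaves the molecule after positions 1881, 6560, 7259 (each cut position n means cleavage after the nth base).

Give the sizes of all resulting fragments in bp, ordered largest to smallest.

Circular molecule, 3 cuts → 3 fragments:
  6560 − 1881 = 4679 bp
  7259 − 6560 = 699 bp
  wrap: 9934 − 7259 + 1881 = 4556 bp
Sorted largest to smallest: 4679, 4556, 699 bp.

4679, 4556, 699 bp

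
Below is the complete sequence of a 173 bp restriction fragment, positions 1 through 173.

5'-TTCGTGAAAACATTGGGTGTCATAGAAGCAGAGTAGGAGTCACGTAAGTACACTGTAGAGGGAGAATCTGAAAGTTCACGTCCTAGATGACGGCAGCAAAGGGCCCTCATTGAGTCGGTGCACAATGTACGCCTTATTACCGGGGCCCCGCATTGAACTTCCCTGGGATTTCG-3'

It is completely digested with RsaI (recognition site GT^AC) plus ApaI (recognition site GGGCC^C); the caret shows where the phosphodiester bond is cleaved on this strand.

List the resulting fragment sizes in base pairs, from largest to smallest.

56, 49, 26, 23, 19 bp

RsaI sites (GTAC) start at positions 48, 127.
RsaI cuts after base 2 of each site, so after positions 49, 128.
ApaI sites (GGGCCC) start at positions 101, 143.
ApaI cuts after base 5 of each site (before the last base), so after positions 105, 147.
Combined cut positions: 49, 105, 128, 147.
Linear molecule, 4 cuts → 5 fragments:
  1–49 → 49 bp
  50–105 → 56 bp
  106–128 → 23 bp
  129–147 → 19 bp
  148–173 → 26 bp
Sorted largest to smallest: 56, 49, 26, 23, 19 bp.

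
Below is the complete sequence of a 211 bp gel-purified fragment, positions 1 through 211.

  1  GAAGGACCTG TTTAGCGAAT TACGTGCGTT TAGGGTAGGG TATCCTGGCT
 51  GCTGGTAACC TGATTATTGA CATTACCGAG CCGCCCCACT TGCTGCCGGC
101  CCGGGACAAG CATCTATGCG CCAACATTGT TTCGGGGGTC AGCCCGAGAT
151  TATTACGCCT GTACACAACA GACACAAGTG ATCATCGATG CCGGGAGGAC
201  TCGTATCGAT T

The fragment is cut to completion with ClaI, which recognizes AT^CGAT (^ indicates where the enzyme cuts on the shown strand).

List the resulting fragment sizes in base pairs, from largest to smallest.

ClaI sites (ATCGAT) start at positions 184, 205.
ClaI cuts after base 2 of each site, so after positions 185, 206.
Linear molecule, 2 cuts → 3 fragments:
  1–185 → 185 bp
  186–206 → 21 bp
  207–211 → 5 bp
Sorted largest to smallest: 185, 21, 5 bp.

185, 21, 5 bp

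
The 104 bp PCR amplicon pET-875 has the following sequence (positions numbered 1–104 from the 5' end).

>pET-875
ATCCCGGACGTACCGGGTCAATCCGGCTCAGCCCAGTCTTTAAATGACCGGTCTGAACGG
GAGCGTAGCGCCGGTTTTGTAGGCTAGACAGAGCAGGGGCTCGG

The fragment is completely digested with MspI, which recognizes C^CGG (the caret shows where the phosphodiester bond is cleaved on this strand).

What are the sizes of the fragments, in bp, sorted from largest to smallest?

MspI sites (CCGG) start at positions 4, 13, 23, 48, 71.
MspI cuts after the first base of each site, so after positions 4, 13, 23, 48, 71.
Linear molecule, 5 cuts → 6 fragments:
  1–4 → 4 bp
  5–13 → 9 bp
  14–23 → 10 bp
  24–48 → 25 bp
  49–71 → 23 bp
  72–104 → 33 bp
Sorted largest to smallest: 33, 25, 23, 10, 9, 4 bp.

33, 25, 23, 10, 9, 4 bp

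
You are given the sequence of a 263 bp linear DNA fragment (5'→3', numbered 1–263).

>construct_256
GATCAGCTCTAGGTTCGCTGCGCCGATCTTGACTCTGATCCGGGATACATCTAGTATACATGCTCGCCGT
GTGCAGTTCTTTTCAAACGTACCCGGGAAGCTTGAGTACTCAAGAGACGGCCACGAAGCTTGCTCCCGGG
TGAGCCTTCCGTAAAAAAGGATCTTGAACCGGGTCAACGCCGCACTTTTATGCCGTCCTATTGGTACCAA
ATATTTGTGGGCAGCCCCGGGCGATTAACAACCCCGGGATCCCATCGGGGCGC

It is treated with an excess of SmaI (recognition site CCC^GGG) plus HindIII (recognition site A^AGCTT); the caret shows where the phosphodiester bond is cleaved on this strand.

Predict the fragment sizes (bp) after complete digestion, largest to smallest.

SmaI sites (CCCGGG) start at positions 92, 135, 226, 243.
SmaI cuts after base 3 of each site, so after positions 94, 137, 228, 245.
HindIII sites (AAGCTT) start at positions 98, 126.
HindIII cuts after the first base of each site, so after positions 98, 126.
Combined cut positions: 94, 98, 126, 137, 228, 245.
Linear molecule, 6 cuts → 7 fragments:
  1–94 → 94 bp
  95–98 → 4 bp
  99–126 → 28 bp
  127–137 → 11 bp
  138–228 → 91 bp
  229–245 → 17 bp
  246–263 → 18 bp
Sorted largest to smallest: 94, 91, 28, 18, 17, 11, 4 bp.

94, 91, 28, 18, 17, 11, 4 bp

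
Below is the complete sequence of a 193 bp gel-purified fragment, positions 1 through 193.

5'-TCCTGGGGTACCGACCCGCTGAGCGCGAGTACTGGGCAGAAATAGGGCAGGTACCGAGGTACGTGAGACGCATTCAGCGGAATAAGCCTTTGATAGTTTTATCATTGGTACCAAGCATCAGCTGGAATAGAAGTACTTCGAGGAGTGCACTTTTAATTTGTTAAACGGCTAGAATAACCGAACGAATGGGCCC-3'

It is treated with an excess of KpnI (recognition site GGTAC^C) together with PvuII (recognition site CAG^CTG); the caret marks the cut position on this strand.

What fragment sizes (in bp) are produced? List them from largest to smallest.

72, 57, 43, 11, 10 bp

KpnI sites (GGTACC) start at positions 7, 50, 107.
KpnI cuts after base 5 of each site (before the last base), so after positions 11, 54, 111.
The PvuII site (CAGCTG) starts at position 119.
PvuII cuts after base 3 of each site, so after position 121.
Combined cut positions: 11, 54, 111, 121.
Linear molecule, 4 cuts → 5 fragments:
  1–11 → 11 bp
  12–54 → 43 bp
  55–111 → 57 bp
  112–121 → 10 bp
  122–193 → 72 bp
Sorted largest to smallest: 72, 57, 43, 11, 10 bp.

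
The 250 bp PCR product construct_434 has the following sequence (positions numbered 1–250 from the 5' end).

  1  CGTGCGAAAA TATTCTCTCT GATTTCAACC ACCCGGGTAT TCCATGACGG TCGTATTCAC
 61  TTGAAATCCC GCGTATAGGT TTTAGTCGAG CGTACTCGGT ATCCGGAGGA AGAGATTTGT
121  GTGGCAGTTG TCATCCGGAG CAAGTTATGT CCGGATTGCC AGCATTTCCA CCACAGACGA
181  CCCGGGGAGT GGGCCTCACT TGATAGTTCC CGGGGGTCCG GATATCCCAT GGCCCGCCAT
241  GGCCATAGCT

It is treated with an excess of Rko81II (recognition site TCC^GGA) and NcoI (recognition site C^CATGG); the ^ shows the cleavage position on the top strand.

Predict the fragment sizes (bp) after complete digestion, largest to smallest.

104, 67, 32, 16, 13, 10, 8 bp

Rko81II sites (TCCGGA) start at positions 102, 134, 150, 217.
Rko81II cuts after base 3 of each site, so after positions 104, 136, 152, 219.
NcoI sites (CCATGG) start at positions 227, 237.
NcoI cuts after the first base of each site, so after positions 227, 237.
Combined cut positions: 104, 136, 152, 219, 227, 237.
Linear molecule, 6 cuts → 7 fragments:
  1–104 → 104 bp
  105–136 → 32 bp
  137–152 → 16 bp
  153–219 → 67 bp
  220–227 → 8 bp
  228–237 → 10 bp
  238–250 → 13 bp
Sorted largest to smallest: 104, 67, 32, 16, 13, 10, 8 bp.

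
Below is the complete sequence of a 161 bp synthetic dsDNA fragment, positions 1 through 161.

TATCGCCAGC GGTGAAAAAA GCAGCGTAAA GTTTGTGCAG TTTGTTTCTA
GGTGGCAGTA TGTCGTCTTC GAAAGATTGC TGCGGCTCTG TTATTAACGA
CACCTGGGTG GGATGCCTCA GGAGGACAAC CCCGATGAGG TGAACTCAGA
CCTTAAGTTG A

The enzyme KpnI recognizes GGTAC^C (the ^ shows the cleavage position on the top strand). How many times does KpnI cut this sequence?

No occurrence of GGTACC is present in the sequence.
KpnI does not cut: 0 sites.

0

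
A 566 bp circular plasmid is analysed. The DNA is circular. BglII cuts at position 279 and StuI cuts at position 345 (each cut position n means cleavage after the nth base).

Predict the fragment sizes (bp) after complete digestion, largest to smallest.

500, 66 bp

Combined cut positions (sorted): 279, 345.
Circular molecule, 2 cuts → 2 fragments:
  345 − 279 = 66 bp
  wrap: 566 − 345 + 279 = 500 bp
Sorted largest to smallest: 500, 66 bp.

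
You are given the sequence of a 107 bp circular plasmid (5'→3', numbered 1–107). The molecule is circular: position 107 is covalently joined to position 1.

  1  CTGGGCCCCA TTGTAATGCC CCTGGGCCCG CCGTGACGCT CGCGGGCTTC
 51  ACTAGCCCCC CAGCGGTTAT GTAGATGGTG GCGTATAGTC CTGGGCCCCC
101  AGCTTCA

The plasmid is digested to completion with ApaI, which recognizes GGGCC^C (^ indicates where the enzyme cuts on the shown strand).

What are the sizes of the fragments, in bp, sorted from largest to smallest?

ApaI sites (GGGCCC) start at positions 3, 24, 93.
ApaI cuts after base 5 of each site (before the last base), so after positions 7, 28, 97.
Circular molecule, 3 cuts → 3 fragments:
  8–28 → 21 bp
  29–97 → 69 bp
  98–107 then 1–7 → 10 + 7 = 17 bp
Sorted largest to smallest: 69, 21, 17 bp.

69, 21, 17 bp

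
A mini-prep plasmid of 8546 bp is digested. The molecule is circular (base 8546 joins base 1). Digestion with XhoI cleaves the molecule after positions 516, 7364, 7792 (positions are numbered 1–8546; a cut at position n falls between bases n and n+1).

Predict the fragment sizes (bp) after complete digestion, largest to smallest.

6848, 1270, 428 bp

Circular molecule, 3 cuts → 3 fragments:
  7364 − 516 = 6848 bp
  7792 − 7364 = 428 bp
  wrap: 8546 − 7792 + 516 = 1270 bp
Sorted largest to smallest: 6848, 1270, 428 bp.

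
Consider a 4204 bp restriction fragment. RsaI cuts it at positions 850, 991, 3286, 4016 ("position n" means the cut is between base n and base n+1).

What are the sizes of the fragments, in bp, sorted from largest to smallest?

2295, 850, 730, 188, 141 bp

Linear molecule, 4 cuts → 5 fragments:
  850 − 0 = 850 bp
  991 − 850 = 141 bp
  3286 − 991 = 2295 bp
  4016 − 3286 = 730 bp
  4204 − 4016 = 188 bp
Sorted largest to smallest: 2295, 850, 730, 188, 141 bp.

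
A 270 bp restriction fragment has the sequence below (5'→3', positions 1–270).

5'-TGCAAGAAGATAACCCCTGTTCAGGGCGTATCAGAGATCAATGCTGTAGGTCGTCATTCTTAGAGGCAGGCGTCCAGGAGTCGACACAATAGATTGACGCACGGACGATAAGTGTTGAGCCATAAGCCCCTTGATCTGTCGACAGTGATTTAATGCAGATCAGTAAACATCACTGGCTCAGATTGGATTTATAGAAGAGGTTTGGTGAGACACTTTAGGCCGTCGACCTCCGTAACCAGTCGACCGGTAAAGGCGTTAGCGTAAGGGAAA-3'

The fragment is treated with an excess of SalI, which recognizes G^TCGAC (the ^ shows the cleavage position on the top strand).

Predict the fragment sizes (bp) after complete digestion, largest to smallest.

84, 80, 58, 31, 17 bp

SalI sites (GTCGAC) start at positions 80, 138, 222, 239.
SalI cuts after the first base of each site, so after positions 80, 138, 222, 239.
Linear molecule, 4 cuts → 5 fragments:
  1–80 → 80 bp
  81–138 → 58 bp
  139–222 → 84 bp
  223–239 → 17 bp
  240–270 → 31 bp
Sorted largest to smallest: 84, 80, 58, 31, 17 bp.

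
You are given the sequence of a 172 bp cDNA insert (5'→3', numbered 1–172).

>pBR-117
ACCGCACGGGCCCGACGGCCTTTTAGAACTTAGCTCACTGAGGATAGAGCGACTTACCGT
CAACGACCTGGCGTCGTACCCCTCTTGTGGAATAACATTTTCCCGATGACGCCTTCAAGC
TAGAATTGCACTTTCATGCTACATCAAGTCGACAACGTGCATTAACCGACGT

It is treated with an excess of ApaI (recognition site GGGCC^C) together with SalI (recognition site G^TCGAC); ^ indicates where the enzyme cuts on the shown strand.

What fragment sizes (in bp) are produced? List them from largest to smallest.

The ApaI site (GGGCCC) starts at position 8.
ApaI cuts after base 5 of each site (before the last base), so after position 12.
The SalI site (GTCGAC) starts at position 148.
SalI cuts after the first base of each site, so after position 148.
Combined cut positions: 12, 148.
Linear molecule, 2 cuts → 3 fragments:
  1–12 → 12 bp
  13–148 → 136 bp
  149–172 → 24 bp
Sorted largest to smallest: 136, 24, 12 bp.

136, 24, 12 bp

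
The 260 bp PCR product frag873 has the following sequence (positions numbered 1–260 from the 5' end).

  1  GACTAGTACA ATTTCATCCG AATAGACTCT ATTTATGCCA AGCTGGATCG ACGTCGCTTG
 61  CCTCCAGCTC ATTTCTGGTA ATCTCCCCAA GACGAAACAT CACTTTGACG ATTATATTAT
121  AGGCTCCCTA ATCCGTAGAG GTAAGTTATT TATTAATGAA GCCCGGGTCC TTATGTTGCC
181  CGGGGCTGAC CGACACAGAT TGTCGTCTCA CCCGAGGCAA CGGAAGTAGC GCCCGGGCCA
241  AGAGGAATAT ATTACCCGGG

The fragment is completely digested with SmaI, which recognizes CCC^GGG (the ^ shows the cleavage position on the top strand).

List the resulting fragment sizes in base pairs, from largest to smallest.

164, 53, 23, 17, 3 bp

SmaI sites (CCCGGG) start at positions 162, 179, 232, 255.
SmaI cuts after base 3 of each site, so after positions 164, 181, 234, 257.
Linear molecule, 4 cuts → 5 fragments:
  1–164 → 164 bp
  165–181 → 17 bp
  182–234 → 53 bp
  235–257 → 23 bp
  258–260 → 3 bp
Sorted largest to smallest: 164, 53, 23, 17, 3 bp.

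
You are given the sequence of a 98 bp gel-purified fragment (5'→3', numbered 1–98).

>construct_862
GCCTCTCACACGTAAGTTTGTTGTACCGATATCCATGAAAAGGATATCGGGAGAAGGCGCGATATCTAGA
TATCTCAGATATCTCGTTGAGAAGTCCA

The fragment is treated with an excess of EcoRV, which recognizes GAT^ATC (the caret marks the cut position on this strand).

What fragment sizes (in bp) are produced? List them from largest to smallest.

EcoRV sites (GATATC) start at positions 28, 43, 61, 69, 78.
EcoRV cuts after base 3 of each site, so after positions 30, 45, 63, 71, 80.
Linear molecule, 5 cuts → 6 fragments:
  1–30 → 30 bp
  31–45 → 15 bp
  46–63 → 18 bp
  64–71 → 8 bp
  72–80 → 9 bp
  81–98 → 18 bp
Sorted largest to smallest: 30, 18, 18, 15, 9, 8 bp.

30, 18, 18, 15, 9, 8 bp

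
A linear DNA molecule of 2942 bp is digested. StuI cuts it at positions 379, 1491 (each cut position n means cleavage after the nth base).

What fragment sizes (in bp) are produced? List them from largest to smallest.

1451, 1112, 379 bp

Linear molecule, 2 cuts → 3 fragments:
  379 − 0 = 379 bp
  1491 − 379 = 1112 bp
  2942 − 1491 = 1451 bp
Sorted largest to smallest: 1451, 1112, 379 bp.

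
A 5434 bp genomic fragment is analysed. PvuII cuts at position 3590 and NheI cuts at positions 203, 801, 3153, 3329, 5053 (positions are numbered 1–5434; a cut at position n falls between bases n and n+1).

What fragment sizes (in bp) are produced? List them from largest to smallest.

2352, 1463, 598, 381, 261, 203, 176 bp

Combined cut positions (sorted): 203, 801, 3153, 3329, 3590, 5053.
Linear molecule, 6 cuts → 7 fragments:
  203 − 0 = 203 bp
  801 − 203 = 598 bp
  3153 − 801 = 2352 bp
  3329 − 3153 = 176 bp
  3590 − 3329 = 261 bp
  5053 − 3590 = 1463 bp
  5434 − 5053 = 381 bp
Sorted largest to smallest: 2352, 1463, 598, 381, 261, 203, 176 bp.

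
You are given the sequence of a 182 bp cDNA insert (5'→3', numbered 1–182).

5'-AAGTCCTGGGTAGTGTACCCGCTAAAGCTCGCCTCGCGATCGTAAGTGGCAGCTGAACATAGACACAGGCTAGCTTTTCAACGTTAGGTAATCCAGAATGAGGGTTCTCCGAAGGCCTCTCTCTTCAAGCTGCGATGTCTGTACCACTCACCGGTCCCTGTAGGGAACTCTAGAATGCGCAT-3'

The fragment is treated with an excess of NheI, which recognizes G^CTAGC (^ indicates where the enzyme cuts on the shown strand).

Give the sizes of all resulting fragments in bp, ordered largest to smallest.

113, 69 bp

The NheI site (GCTAGC) starts at position 69.
NheI cuts after the first base of each site, so after position 69.
Linear molecule, 1 cut → 2 fragments:
  1–69 → 69 bp
  70–182 → 113 bp
Sorted largest to smallest: 113, 69 bp.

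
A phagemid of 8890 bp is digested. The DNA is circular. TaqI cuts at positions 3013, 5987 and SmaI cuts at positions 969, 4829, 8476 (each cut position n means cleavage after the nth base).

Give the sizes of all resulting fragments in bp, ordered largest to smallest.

2489, 2044, 1816, 1383, 1158 bp

Combined cut positions (sorted): 969, 3013, 4829, 5987, 8476.
Circular molecule, 5 cuts → 5 fragments:
  3013 − 969 = 2044 bp
  4829 − 3013 = 1816 bp
  5987 − 4829 = 1158 bp
  8476 − 5987 = 2489 bp
  wrap: 8890 − 8476 + 969 = 1383 bp
Sorted largest to smallest: 2489, 2044, 1816, 1383, 1158 bp.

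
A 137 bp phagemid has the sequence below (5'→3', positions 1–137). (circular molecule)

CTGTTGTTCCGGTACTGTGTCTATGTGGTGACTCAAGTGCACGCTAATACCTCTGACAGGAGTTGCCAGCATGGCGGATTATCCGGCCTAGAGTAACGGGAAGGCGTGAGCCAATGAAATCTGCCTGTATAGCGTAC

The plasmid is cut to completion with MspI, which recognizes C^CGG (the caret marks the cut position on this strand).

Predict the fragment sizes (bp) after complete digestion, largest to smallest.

74, 63 bp

MspI sites (CCGG) start at positions 9, 83.
MspI cuts after the first base of each site, so after positions 9, 83.
Circular molecule, 2 cuts → 2 fragments:
  10–83 → 74 bp
  84–137 then 1–9 → 54 + 9 = 63 bp
Sorted largest to smallest: 74, 63 bp.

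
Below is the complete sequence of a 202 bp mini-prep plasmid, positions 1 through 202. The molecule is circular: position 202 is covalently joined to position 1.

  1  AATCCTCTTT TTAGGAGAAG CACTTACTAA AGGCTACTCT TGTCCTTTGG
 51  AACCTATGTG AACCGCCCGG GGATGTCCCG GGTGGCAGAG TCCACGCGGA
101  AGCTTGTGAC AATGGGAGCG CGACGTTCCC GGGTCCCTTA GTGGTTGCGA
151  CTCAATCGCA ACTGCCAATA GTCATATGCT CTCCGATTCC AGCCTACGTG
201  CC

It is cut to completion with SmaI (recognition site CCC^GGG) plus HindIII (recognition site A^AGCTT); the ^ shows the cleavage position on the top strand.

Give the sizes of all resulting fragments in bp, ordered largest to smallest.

SmaI sites (CCCGGG) start at positions 66, 77, 128.
SmaI cuts after base 3 of each site, so after positions 68, 79, 130.
The HindIII site (AAGCTT) starts at position 100.
HindIII cuts after the first base of each site, so after position 100.
Combined cut positions: 68, 79, 100, 130.
Circular molecule, 4 cuts → 4 fragments:
  69–79 → 11 bp
  80–100 → 21 bp
  101–130 → 30 bp
  131–202 then 1–68 → 72 + 68 = 140 bp
Sorted largest to smallest: 140, 30, 21, 11 bp.

140, 30, 21, 11 bp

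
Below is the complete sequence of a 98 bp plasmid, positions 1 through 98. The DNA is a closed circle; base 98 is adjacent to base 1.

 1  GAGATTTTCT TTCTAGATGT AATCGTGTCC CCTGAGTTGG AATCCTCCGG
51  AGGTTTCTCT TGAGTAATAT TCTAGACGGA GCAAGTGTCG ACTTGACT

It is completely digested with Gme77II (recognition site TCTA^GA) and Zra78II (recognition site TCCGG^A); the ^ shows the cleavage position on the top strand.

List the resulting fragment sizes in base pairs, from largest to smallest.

Gme77II sites (TCTAGA) start at positions 12, 71.
Gme77II cuts after base 4 of each site, so after positions 15, 74.
The Zra78II site (TCCGGA) starts at position 46.
Zra78II cuts after base 5 of each site (before the last base), so after position 50.
Combined cut positions: 15, 50, 74.
Circular molecule, 3 cuts → 3 fragments:
  16–50 → 35 bp
  51–74 → 24 bp
  75–98 then 1–15 → 24 + 15 = 39 bp
Sorted largest to smallest: 39, 35, 24 bp.

39, 35, 24 bp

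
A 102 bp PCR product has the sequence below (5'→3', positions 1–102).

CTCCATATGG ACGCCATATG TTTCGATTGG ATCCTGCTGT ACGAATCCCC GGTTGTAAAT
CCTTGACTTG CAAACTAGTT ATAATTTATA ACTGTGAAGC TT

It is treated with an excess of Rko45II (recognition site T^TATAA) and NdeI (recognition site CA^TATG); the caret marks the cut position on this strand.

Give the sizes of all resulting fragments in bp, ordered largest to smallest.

63, 16, 11, 7, 5 bp

Rko45II sites (TTATAA) start at positions 79, 86.
Rko45II cuts after the first base of each site, so after positions 79, 86.
NdeI sites (CATATG) start at positions 4, 15.
NdeI cuts after base 2 of each site, so after positions 5, 16.
Combined cut positions: 5, 16, 79, 86.
Linear molecule, 4 cuts → 5 fragments:
  1–5 → 5 bp
  6–16 → 11 bp
  17–79 → 63 bp
  80–86 → 7 bp
  87–102 → 16 bp
Sorted largest to smallest: 63, 16, 11, 7, 5 bp.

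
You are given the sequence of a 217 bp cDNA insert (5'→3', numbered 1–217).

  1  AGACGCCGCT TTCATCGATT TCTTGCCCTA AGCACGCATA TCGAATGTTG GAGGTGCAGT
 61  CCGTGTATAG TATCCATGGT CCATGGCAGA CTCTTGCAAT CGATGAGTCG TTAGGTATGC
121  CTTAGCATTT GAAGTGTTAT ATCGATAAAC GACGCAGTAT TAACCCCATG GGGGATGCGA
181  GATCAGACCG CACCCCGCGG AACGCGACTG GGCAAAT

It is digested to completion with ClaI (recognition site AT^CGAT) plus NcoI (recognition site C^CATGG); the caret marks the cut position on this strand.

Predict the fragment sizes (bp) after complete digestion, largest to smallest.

ClaI sites (ATCGAT) start at positions 14, 99, 141.
ClaI cuts after base 2 of each site, so after positions 15, 100, 142.
NcoI sites (CCATGG) start at positions 74, 81, 166.
NcoI cuts after the first base of each site, so after positions 74, 81, 166.
Combined cut positions: 15, 74, 81, 100, 142, 166.
Linear molecule, 6 cuts → 7 fragments:
  1–15 → 15 bp
  16–74 → 59 bp
  75–81 → 7 bp
  82–100 → 19 bp
  101–142 → 42 bp
  143–166 → 24 bp
  167–217 → 51 bp
Sorted largest to smallest: 59, 51, 42, 24, 19, 15, 7 bp.

59, 51, 42, 24, 19, 15, 7 bp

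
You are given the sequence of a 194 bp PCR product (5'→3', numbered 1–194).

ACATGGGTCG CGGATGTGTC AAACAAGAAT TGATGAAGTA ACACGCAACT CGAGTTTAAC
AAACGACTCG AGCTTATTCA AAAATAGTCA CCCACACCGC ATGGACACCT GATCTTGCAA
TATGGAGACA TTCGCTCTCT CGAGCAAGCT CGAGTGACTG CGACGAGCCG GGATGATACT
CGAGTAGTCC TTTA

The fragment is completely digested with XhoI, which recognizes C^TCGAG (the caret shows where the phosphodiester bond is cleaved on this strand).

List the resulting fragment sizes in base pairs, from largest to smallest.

72, 49, 30, 18, 15, 10 bp

XhoI sites (CTCGAG) start at positions 49, 67, 139, 149, 179.
XhoI cuts after the first base of each site, so after positions 49, 67, 139, 149, 179.
Linear molecule, 5 cuts → 6 fragments:
  1–49 → 49 bp
  50–67 → 18 bp
  68–139 → 72 bp
  140–149 → 10 bp
  150–179 → 30 bp
  180–194 → 15 bp
Sorted largest to smallest: 72, 49, 30, 18, 15, 10 bp.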